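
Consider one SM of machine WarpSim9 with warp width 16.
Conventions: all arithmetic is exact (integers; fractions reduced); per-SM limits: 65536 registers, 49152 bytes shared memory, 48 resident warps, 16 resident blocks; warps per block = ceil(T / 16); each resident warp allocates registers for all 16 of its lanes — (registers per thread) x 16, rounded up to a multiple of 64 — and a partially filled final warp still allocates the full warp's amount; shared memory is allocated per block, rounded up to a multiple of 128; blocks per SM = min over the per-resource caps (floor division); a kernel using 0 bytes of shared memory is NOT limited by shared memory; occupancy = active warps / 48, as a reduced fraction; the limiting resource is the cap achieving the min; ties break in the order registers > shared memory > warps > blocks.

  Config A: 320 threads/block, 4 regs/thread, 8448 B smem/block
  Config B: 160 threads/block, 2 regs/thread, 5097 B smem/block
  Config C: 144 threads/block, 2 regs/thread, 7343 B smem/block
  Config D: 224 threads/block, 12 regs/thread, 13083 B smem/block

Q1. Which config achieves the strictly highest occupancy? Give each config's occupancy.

occupancies: A 5/6, B 5/6, C 15/16, D 7/8

Answer: C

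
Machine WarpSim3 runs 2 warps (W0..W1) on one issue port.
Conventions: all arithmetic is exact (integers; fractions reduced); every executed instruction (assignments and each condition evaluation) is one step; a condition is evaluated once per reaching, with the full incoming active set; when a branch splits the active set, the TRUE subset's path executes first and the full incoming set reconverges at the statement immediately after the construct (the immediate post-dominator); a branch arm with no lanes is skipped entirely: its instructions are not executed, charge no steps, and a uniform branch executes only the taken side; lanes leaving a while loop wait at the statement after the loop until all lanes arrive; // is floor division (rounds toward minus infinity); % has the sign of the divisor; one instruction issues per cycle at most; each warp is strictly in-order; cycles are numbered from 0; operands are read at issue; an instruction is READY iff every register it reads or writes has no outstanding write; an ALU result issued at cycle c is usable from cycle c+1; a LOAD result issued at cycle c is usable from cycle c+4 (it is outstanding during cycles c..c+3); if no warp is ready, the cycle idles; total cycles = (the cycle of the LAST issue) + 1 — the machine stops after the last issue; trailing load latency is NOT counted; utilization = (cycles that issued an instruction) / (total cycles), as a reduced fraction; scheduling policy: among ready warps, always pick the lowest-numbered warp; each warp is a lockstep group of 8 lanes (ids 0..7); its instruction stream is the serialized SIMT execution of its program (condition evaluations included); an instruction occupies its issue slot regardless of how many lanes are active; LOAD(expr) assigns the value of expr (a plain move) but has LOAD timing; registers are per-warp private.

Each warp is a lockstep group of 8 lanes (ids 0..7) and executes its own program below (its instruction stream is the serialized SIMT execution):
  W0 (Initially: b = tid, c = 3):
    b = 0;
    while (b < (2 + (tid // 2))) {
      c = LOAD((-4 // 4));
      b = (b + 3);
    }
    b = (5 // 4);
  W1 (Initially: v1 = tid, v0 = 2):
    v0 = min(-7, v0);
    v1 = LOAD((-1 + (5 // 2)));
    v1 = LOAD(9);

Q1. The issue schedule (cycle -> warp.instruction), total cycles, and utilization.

cycle 0: W0.I0
cycle 1: W0.I1
cycle 2: W0.I2
cycle 3: W0.I3
cycle 4: W0.I4
cycle 5: W1.I0
cycle 6: W0.I5
cycle 7: W0.I6
cycle 8: W0.I7
cycle 9: W0.I8
cycle 10: W1.I1
cycle 11: idle
cycle 12: idle
cycle 13: idle
cycle 14: W1.I2

Answer: 15 cycles, utilization 4/5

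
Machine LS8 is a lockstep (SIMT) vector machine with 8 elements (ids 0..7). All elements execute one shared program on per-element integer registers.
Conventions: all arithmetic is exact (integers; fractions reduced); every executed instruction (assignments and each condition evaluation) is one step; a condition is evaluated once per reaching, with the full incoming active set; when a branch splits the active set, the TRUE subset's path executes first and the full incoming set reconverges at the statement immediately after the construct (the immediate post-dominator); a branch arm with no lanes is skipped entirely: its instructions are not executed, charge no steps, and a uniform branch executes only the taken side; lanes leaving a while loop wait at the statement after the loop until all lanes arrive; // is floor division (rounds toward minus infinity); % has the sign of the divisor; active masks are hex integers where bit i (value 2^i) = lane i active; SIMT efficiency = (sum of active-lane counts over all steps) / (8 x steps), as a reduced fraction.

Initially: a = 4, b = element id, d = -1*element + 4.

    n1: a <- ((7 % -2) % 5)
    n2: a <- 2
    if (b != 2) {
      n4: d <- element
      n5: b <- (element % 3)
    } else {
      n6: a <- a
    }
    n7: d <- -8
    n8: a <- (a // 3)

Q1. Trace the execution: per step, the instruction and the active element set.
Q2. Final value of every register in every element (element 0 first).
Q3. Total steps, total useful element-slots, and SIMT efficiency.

step 0: a <- ((7 % -2) % 5)          0xff
step 1: a <- 2                       0xff
step 2: eval (b != 2)                0xff
step 3: d <- element                 0xfb
step 4: b <- (element % 3)           0xfb
step 5: a <- a                       0x04
step 6: d <- -8                      0xff
step 7: a <- (a // 3)                0xff

Answer: 8 steps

a: 0,0,0,0,0,0,0,0
b: 0,1,2,0,1,2,0,1
d: -8,-8,-8,-8,-8,-8,-8,-8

steps = 8; useful = 55; efficiency = 55/64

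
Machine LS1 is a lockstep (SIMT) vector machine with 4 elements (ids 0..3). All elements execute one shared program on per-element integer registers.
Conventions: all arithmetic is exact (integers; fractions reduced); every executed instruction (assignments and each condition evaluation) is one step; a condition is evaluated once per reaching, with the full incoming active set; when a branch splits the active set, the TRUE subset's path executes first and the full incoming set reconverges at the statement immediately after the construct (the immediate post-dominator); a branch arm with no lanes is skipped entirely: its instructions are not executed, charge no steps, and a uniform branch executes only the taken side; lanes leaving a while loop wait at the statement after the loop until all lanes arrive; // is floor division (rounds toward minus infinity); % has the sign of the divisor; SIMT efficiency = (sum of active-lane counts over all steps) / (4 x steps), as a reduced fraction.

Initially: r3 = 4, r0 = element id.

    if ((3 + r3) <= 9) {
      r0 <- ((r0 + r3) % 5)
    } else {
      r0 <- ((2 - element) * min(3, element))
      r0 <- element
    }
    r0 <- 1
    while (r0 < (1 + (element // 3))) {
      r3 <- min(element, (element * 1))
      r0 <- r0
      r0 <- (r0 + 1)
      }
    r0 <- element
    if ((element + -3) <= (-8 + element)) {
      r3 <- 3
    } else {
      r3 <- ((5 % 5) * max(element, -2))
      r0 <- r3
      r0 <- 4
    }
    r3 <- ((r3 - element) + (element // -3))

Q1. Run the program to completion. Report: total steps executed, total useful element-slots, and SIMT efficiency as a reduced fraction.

Answer: 14 steps, 44 useful, 11/14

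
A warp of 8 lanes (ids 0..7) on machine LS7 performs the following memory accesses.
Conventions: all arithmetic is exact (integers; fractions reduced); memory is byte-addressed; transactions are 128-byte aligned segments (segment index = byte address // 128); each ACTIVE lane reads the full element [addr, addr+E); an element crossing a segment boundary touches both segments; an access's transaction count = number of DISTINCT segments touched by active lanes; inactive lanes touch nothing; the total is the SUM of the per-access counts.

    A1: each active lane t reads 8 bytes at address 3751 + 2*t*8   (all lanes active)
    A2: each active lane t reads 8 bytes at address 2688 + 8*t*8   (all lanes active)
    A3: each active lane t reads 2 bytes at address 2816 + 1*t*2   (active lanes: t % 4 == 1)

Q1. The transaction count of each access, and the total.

A1: 2 transactions
A2: 4 transactions
A3: 1 transaction

Answer: 2,4,1; total 7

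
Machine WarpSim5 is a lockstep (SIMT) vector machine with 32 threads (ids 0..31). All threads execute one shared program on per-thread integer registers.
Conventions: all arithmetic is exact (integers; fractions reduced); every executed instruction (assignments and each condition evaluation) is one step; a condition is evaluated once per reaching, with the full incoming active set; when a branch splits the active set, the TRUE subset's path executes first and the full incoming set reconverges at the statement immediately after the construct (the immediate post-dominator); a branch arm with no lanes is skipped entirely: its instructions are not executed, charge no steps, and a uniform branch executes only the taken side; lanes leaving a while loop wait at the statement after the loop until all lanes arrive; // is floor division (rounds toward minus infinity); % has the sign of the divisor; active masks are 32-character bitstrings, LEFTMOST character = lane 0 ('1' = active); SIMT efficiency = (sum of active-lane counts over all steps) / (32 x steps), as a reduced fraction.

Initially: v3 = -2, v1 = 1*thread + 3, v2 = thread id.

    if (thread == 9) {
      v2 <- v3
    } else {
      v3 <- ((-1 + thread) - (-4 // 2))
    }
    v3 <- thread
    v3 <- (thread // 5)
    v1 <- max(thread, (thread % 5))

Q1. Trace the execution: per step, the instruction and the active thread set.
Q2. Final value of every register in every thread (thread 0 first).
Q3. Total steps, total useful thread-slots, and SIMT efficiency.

step 0: eval (thread == 9)           11111111111111111111111111111111
step 1: v2 <- v3                     00000000010000000000000000000000
step 2: v3 <- ((-1 + thread) - (-4 // 2)) 11111111101111111111111111111111
step 3: v3 <- thread                 11111111111111111111111111111111
step 4: v3 <- (thread // 5)          11111111111111111111111111111111
step 5: v1 <- max(thread, (thread % 5)) 11111111111111111111111111111111

Answer: 6 steps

v3: 0,0,0,0,0,1,1,1,1,1,2,2,2,2,2,3,3,3,3,3,4,4,4,4,4,5,5,5,5,5,6,6
v1: 0,1,2,3,4,5,6,7,8,9,10,11,12,13,14,15,16,17,18,19,20,21,22,23,24,25,26,27,28,29,30,31
v2: 0,1,2,3,4,5,6,7,8,-2,10,11,12,13,14,15,16,17,18,19,20,21,22,23,24,25,26,27,28,29,30,31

steps = 6; useful = 160; efficiency = 160/192 = 5/6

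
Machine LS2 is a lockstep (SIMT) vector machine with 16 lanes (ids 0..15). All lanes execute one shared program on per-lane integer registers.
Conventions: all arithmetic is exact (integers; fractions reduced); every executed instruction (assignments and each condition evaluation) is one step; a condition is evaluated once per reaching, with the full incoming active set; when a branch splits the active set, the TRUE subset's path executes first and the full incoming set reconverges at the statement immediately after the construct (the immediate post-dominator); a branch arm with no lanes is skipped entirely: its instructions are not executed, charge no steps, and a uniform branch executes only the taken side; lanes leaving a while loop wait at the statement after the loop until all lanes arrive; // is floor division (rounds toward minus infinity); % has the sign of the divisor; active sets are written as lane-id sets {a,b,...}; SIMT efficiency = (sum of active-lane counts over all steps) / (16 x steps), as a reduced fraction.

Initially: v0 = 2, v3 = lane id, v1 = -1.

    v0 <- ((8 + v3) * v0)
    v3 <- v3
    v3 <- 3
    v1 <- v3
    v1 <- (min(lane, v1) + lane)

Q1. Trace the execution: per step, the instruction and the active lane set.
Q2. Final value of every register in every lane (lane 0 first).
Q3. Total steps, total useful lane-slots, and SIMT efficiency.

step 0: v0 <- ((8 + v3) * v0)        {0,1,2,3,4,5,6,7,8,9,10,11,12,13,14,15}
step 1: v3 <- v3                     {0,1,2,3,4,5,6,7,8,9,10,11,12,13,14,15}
step 2: v3 <- 3                      {0,1,2,3,4,5,6,7,8,9,10,11,12,13,14,15}
step 3: v1 <- v3                     {0,1,2,3,4,5,6,7,8,9,10,11,12,13,14,15}
step 4: v1 <- (min(lane, v1) + lane) {0,1,2,3,4,5,6,7,8,9,10,11,12,13,14,15}

Answer: 5 steps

v0: 16,18,20,22,24,26,28,30,32,34,36,38,40,42,44,46
v3: 3,3,3,3,3,3,3,3,3,3,3,3,3,3,3,3
v1: 0,2,4,6,7,8,9,10,11,12,13,14,15,16,17,18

steps = 5; useful = 80; efficiency = 80/80 = 1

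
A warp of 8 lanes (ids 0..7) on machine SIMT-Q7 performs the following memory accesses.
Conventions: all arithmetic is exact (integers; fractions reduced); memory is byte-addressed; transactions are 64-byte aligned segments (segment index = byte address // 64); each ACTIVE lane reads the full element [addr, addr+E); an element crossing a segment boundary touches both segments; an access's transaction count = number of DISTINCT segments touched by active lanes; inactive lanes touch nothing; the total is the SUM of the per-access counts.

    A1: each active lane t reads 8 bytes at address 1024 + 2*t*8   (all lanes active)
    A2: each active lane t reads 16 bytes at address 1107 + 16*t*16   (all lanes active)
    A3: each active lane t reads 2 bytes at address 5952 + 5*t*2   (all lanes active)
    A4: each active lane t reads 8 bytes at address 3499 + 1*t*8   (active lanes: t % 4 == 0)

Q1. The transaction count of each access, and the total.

A1: 2 transactions
A2: 8 transactions
A3: 2 transactions
A4: 2 transactions

Answer: 2,8,2,2; total 14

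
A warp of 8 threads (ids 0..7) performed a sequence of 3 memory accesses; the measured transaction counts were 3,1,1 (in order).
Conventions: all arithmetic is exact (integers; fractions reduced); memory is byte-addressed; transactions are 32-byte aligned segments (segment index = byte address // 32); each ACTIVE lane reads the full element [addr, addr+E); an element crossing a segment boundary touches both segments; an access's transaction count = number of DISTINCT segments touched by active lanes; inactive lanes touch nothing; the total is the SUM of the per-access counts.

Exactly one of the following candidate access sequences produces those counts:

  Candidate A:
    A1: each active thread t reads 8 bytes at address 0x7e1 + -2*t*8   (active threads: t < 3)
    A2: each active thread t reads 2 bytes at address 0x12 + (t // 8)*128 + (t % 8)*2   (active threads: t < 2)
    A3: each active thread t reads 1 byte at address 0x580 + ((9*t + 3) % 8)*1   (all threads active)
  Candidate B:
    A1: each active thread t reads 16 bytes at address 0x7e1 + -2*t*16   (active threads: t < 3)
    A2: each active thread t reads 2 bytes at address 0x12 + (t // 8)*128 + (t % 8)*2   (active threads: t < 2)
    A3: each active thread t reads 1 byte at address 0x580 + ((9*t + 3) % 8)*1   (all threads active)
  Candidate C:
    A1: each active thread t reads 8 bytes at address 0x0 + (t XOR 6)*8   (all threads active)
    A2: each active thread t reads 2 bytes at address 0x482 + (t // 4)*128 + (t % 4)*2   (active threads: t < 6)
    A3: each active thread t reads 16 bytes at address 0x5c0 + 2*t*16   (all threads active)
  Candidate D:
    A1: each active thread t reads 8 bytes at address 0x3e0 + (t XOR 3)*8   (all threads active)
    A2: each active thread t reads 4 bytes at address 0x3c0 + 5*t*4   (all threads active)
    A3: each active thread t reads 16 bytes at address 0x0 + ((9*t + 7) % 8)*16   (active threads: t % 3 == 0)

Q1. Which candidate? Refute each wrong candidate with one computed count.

A: A1 gives 2 transactions, not 3
C: A1 gives 2 transactions, not 3
D: A1 gives 2 transactions, not 3
B: all counts match (3,1,1)

Answer: B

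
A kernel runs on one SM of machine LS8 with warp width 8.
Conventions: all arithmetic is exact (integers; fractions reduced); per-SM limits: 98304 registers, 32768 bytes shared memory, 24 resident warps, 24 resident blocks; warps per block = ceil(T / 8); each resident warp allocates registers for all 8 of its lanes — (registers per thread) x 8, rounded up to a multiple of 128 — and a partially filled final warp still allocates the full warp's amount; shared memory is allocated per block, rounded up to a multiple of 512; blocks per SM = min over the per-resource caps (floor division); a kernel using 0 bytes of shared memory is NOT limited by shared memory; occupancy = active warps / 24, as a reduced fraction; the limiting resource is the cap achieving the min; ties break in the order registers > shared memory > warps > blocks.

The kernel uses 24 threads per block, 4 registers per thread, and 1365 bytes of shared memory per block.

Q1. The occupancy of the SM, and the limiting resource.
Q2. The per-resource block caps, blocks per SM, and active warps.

Answer: occupancy 1, limited by warps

registers: 256 blocks
shared memory: 21 blocks
warps: 8 blocks
blocks: 24 blocks

Answer: 8 blocks, 24 active warps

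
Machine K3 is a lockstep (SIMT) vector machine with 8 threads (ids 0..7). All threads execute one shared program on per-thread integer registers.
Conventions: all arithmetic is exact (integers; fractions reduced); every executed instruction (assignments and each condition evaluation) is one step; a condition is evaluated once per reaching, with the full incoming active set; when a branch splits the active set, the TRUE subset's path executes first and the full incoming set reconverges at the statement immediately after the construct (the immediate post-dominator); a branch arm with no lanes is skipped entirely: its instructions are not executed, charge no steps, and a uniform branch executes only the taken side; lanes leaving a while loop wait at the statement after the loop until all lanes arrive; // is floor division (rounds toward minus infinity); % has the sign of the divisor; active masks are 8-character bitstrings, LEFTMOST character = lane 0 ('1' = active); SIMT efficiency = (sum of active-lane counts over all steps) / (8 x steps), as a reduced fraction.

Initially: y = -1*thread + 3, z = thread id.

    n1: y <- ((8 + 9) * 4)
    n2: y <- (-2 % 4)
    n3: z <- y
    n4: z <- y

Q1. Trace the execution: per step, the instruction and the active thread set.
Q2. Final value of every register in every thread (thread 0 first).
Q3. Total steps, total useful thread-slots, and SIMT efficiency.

step 0: y <- ((8 + 9) * 4)           11111111
step 1: y <- (-2 % 4)                11111111
step 2: z <- y                       11111111
step 3: z <- y                       11111111

Answer: 4 steps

y: 2,2,2,2,2,2,2,2
z: 2,2,2,2,2,2,2,2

steps = 4; useful = 32; efficiency = 32/32 = 1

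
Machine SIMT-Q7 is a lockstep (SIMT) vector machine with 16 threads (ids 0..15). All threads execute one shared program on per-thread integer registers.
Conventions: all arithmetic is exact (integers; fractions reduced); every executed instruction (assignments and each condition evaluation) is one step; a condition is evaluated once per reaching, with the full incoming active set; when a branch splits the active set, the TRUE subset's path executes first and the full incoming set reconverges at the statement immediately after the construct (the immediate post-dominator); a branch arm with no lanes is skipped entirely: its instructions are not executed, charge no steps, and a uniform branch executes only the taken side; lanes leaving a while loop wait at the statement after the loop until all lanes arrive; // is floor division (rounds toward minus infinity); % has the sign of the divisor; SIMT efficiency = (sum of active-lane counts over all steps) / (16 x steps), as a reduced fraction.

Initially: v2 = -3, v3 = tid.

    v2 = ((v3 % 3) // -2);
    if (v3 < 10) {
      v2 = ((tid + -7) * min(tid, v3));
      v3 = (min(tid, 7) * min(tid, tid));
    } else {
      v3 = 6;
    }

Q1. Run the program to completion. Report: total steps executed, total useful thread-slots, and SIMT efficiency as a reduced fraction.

Answer: 5 steps, 58 useful, 29/40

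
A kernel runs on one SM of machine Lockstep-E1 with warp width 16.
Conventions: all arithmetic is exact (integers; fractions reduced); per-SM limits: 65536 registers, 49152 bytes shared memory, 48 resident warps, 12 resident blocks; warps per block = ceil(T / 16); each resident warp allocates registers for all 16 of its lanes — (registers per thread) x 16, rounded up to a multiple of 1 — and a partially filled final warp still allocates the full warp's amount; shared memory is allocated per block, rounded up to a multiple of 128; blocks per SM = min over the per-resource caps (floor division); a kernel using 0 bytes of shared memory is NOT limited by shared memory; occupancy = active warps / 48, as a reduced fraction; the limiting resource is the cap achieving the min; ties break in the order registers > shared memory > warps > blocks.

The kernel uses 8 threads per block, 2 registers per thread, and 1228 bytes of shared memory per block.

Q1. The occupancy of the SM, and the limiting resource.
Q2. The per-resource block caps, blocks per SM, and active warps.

Answer: occupancy 1/4, limited by blocks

registers: 2048 blocks
shared memory: 38 blocks
warps: 48 blocks
blocks: 12 blocks

Answer: 12 blocks, 12 active warps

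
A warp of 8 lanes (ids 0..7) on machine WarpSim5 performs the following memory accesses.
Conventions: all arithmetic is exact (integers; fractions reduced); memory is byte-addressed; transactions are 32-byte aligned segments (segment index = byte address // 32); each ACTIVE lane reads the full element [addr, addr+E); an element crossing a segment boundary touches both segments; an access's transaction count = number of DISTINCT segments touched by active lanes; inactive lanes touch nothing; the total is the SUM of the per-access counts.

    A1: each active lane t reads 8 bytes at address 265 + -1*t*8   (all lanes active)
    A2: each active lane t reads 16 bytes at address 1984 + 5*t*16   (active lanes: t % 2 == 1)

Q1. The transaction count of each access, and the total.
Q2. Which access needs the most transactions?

A1: 3 transactions
A2: 4 transactions

Answer: 3,4; total 7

Answer: A2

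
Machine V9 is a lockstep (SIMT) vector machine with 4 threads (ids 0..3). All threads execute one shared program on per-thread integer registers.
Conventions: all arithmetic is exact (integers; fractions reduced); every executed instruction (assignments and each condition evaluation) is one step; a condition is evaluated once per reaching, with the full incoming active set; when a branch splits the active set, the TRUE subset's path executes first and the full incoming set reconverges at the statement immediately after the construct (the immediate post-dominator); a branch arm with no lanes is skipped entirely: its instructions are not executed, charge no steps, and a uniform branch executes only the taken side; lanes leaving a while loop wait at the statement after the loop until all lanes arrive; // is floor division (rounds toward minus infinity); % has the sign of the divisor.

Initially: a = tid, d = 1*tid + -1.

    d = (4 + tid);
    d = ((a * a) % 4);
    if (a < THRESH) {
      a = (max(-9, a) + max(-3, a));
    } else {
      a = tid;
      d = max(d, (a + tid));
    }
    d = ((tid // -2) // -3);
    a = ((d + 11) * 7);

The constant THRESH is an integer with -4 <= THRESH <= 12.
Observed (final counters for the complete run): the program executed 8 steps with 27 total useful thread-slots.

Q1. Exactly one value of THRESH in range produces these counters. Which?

Answer: THRESH = 1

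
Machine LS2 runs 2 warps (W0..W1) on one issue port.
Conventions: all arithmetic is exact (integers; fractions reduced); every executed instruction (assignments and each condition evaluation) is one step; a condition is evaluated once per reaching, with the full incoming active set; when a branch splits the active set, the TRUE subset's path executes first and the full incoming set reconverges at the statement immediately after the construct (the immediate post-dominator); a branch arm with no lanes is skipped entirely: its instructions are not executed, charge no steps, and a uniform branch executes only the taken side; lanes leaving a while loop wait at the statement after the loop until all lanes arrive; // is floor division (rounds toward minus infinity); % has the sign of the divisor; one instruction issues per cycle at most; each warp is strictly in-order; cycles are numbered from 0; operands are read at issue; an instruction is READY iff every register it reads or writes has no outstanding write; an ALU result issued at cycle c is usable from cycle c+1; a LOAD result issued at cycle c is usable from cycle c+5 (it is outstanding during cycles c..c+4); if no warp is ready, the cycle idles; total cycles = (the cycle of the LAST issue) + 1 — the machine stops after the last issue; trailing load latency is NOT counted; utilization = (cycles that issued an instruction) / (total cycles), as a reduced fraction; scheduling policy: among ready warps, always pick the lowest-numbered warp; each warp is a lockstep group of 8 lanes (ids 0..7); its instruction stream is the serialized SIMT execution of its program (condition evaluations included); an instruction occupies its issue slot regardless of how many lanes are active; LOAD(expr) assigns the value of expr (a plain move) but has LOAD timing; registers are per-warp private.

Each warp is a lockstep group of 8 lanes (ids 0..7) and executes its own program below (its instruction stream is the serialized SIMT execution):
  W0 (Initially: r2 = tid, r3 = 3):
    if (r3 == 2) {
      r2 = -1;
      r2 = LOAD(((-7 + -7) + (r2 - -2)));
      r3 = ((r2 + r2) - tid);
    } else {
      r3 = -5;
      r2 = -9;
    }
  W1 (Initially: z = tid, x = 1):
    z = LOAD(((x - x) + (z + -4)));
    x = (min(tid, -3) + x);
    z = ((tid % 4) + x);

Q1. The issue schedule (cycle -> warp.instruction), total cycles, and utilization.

cycle 0: W0.I0
cycle 1: W0.I1
cycle 2: W0.I2
cycle 3: W1.I0
cycle 4: W1.I1
cycle 5: idle
cycle 6: idle
cycle 7: idle
cycle 8: W1.I2

Answer: 9 cycles, utilization 2/3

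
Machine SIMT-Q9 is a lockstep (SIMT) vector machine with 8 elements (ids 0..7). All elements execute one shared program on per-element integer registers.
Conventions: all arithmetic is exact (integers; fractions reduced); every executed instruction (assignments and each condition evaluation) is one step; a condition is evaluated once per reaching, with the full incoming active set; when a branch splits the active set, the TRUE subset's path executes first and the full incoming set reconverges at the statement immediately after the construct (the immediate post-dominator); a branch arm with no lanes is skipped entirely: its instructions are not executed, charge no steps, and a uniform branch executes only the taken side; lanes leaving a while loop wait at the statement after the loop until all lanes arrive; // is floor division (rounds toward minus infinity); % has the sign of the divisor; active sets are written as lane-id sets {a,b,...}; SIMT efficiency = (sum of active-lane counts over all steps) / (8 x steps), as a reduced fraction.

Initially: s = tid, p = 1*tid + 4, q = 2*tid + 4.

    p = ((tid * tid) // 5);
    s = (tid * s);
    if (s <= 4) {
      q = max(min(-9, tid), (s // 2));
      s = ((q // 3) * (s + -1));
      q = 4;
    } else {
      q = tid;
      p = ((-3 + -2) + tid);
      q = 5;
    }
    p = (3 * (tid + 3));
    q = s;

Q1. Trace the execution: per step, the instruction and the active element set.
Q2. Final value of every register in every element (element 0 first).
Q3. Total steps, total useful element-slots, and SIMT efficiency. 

step 0: p <- ((tid * tid) // 5)      {0,1,2,3,4,5,6,7}
step 1: s <- (tid * s)               {0,1,2,3,4,5,6,7}
step 2: eval (s <= 4)                {0,1,2,3,4,5,6,7}
step 3: q <- max(min(-9, tid), (s // 2)) {0,1,2}
step 4: s <- ((q // 3) * (s + -1))   {0,1,2}
step 5: q <- 4                       {0,1,2}
step 6: q <- tid                     {3,4,5,6,7}
step 7: p <- ((-3 + -2) + tid)       {3,4,5,6,7}
step 8: q <- 5                       {3,4,5,6,7}
step 9: p <- (3 * (tid + 3))         {0,1,2,3,4,5,6,7}
step 10: q <- s                       {0,1,2,3,4,5,6,7}

Answer: 11 steps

s: 0,0,0,9,16,25,36,49
p: 9,12,15,18,21,24,27,30
q: 0,0,0,9,16,25,36,49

steps = 11; useful = 64; efficiency = 64/88 = 8/11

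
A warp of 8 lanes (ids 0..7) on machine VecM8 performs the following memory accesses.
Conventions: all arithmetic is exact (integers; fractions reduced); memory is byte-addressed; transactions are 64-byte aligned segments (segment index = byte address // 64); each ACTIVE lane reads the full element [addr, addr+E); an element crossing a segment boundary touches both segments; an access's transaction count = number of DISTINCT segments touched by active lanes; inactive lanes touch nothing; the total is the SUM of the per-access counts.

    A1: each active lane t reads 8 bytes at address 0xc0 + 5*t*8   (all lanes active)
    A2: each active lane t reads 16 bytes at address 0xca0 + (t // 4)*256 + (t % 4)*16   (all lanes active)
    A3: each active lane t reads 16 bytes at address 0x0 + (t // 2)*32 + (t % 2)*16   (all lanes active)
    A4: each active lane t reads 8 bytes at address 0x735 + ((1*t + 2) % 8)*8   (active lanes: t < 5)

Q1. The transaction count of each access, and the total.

A1: 5 transactions
A2: 4 transactions
A3: 2 transactions
A4: 1 transaction

Answer: 5,4,2,1; total 12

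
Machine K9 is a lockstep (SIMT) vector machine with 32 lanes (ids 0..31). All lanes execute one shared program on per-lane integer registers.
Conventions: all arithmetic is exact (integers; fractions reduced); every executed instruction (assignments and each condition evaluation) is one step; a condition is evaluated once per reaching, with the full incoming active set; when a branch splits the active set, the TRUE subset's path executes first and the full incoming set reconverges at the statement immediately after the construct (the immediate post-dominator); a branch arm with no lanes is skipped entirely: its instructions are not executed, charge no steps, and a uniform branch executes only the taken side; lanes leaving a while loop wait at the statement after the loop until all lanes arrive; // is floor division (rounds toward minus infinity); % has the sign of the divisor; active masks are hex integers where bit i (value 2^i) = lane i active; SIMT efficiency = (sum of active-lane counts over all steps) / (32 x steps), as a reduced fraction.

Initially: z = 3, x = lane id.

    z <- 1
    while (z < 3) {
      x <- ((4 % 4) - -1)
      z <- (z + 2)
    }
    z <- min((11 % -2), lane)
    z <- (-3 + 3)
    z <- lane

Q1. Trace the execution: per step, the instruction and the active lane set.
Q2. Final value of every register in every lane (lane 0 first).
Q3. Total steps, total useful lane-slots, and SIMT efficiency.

step 0: z <- 1                       0xffffffff
step 1: eval (z < 3)                 0xffffffff
step 2: x <- ((4 % 4) - -1)          0xffffffff
step 3: z <- (z + 2)                 0xffffffff
step 4: eval (z < 3)                 0xffffffff
step 5: z <- min((11 % -2), lane)    0xffffffff
step 6: z <- (-3 + 3)                0xffffffff
step 7: z <- lane                    0xffffffff

Answer: 8 steps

z: 0,1,2,3,4,5,6,7,8,9,10,11,12,13,14,15,16,17,18,19,20,21,22,23,24,25,26,27,28,29,30,31
x: 1,1,1,1,1,1,1,1,1,1,1,1,1,1,1,1,1,1,1,1,1,1,1,1,1,1,1,1,1,1,1,1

steps = 8; useful = 256; efficiency = 256/256 = 1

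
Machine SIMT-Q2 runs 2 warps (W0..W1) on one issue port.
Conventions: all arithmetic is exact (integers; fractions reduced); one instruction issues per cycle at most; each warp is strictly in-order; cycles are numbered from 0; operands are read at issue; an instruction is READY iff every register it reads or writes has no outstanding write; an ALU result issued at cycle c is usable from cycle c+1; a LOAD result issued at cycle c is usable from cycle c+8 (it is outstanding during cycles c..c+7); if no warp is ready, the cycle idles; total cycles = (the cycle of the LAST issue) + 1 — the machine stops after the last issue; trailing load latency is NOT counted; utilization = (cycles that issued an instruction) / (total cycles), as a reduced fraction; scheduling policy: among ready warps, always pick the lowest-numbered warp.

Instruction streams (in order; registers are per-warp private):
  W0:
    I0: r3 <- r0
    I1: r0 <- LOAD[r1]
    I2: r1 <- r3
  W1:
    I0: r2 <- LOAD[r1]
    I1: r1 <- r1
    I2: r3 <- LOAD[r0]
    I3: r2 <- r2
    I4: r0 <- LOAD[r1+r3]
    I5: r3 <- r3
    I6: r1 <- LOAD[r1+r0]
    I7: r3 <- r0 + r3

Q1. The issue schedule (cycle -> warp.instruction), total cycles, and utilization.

cycle 0: W0.I0
cycle 1: W0.I1
cycle 2: W0.I2
cycle 3: W1.I0
cycle 4: W1.I1
cycle 5: W1.I2
cycle 6: idle
cycle 7: idle
cycle 8: idle
cycle 9: idle
cycle 10: idle
cycle 11: W1.I3
cycle 12: idle
cycle 13: W1.I4
cycle 14: W1.I5
cycle 15: idle
cycle 16: idle
cycle 17: idle
cycle 18: idle
cycle 19: idle
cycle 20: idle
cycle 21: W1.I6
cycle 22: W1.I7

Answer: 23 cycles, utilization 11/23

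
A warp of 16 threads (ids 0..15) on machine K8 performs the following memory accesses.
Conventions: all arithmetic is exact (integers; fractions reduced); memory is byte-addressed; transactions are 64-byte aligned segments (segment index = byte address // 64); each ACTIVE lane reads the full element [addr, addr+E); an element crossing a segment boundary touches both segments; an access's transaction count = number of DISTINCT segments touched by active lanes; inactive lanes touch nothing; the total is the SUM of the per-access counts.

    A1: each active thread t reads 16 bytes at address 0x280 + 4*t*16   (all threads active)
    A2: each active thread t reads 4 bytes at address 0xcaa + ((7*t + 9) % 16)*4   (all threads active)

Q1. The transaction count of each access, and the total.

A1: 16 transactions
A2: 2 transactions

Answer: 16,2; total 18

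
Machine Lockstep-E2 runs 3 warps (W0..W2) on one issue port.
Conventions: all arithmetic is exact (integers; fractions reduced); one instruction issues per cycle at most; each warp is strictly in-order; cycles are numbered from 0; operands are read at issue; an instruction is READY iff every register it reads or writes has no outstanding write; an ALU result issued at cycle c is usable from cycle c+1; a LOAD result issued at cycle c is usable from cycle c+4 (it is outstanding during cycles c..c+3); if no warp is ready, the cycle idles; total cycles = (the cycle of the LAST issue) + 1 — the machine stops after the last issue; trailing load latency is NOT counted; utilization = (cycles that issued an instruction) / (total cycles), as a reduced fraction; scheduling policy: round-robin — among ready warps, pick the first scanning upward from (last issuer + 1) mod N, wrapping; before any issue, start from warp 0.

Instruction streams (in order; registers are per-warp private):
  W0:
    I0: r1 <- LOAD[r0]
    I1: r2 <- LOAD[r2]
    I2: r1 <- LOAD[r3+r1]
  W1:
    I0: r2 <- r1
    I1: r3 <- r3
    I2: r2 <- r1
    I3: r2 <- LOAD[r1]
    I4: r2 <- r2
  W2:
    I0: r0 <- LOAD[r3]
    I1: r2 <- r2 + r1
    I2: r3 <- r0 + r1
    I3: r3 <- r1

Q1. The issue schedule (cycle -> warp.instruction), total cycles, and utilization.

cycle 0: W0.I0
cycle 1: W1.I0
cycle 2: W2.I0
cycle 3: W0.I1
cycle 4: W1.I1
cycle 5: W2.I1
cycle 6: W0.I2
cycle 7: W1.I2
cycle 8: W2.I2
cycle 9: W1.I3
cycle 10: W2.I3
cycle 11: idle
cycle 12: idle
cycle 13: W1.I4

Answer: 14 cycles, utilization 6/7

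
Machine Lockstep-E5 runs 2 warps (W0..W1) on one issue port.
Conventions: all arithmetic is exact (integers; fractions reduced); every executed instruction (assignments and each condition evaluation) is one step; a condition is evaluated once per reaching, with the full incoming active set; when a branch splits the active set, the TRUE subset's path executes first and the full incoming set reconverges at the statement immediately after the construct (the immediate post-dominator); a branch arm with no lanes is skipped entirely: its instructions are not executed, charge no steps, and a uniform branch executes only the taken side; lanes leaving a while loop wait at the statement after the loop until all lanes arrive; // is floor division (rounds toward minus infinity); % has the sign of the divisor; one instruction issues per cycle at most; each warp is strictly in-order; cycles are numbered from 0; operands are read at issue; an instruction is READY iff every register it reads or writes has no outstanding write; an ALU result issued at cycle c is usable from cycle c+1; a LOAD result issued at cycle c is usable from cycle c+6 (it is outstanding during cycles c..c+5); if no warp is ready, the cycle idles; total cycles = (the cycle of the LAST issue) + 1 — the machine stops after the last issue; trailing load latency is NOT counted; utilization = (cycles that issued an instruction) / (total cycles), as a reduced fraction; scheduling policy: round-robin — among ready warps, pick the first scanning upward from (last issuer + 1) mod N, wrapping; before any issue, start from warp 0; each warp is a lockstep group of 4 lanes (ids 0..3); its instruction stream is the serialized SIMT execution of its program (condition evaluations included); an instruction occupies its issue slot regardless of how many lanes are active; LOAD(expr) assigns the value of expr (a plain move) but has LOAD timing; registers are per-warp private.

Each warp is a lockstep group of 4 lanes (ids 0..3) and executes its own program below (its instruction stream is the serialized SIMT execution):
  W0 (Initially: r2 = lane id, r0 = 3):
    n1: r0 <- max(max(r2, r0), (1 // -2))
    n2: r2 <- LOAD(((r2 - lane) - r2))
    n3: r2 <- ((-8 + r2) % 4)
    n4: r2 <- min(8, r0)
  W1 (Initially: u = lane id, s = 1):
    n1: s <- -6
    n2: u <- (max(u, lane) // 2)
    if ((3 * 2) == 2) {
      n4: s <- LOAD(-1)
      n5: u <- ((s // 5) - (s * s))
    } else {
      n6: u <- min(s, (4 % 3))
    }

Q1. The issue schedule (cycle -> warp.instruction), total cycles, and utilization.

cycle 0: W0.I0
cycle 1: W1.I0
cycle 2: W0.I1
cycle 3: W1.I1
cycle 4: W1.I2
cycle 5: W1.I3
cycle 6: idle
cycle 7: idle
cycle 8: W0.I2
cycle 9: W0.I3

Answer: 10 cycles, utilization 4/5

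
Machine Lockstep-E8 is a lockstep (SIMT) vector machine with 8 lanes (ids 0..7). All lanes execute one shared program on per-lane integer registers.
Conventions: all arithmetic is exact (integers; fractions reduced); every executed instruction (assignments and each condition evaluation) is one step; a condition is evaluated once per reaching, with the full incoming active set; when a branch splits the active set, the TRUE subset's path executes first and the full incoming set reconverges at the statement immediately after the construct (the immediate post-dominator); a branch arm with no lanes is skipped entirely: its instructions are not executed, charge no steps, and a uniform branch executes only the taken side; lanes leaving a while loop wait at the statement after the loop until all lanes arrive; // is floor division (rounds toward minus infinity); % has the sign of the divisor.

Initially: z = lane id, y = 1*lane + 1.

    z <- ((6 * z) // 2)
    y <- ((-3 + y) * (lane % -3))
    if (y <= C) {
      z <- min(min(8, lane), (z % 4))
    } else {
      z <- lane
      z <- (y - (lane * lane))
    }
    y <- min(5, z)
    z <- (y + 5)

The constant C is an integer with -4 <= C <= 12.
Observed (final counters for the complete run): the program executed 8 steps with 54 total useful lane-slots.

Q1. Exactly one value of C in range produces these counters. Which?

Answer: C = -4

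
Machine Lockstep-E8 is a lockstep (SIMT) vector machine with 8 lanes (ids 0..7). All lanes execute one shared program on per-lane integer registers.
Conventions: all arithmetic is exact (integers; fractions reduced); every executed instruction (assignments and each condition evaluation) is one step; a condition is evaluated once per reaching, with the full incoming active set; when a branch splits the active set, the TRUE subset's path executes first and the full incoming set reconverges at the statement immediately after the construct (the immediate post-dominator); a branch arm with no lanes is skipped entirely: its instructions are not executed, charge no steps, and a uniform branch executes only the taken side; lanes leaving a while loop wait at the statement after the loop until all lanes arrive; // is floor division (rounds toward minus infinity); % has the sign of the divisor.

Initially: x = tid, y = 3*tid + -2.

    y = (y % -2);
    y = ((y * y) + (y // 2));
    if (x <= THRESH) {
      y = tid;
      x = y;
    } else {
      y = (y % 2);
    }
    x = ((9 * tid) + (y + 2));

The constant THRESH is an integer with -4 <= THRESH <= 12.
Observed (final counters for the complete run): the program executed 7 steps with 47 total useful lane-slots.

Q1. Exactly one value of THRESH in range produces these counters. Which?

Answer: THRESH = 6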